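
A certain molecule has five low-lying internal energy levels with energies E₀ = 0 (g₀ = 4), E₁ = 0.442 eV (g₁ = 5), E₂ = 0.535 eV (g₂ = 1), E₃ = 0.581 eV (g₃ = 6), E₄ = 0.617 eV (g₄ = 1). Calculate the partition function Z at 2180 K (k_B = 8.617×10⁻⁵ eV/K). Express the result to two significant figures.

Z = 4.8

k_BT = 8.617×10⁻⁵ × 2180 K = 0.1879 eV.
Eᵢ/kT = 0, 2.352, 2.847, 3.092, 3.284.
Z = Σ gᵢe^(−Eᵢ/kT) = 4·e^(−0) + 5·e^(−2.352) + 1·e^(−2.847) + 6·e^(−3.092) + 1·e^(−3.284) = 4.000 + 0.4759 + 0.05802 + 0.2725 + 0.03748 = 4.844.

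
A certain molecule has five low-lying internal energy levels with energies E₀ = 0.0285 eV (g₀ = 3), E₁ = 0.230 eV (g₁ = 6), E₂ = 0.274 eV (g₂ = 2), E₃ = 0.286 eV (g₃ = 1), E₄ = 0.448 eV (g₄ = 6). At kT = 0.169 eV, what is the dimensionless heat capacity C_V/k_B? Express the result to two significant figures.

Eᵢ/kT = 0.1686, 1.361, 1.621, 1.692, 2.651.
Z = Σ gᵢe^(−Eᵢ/kT) = 3·e^(−0.1686) + 6·e^(−1.361) + 2·e^(−1.621) + 1·e^(−1.692) + 6·e^(−2.651) = 2.535 + 1.538 + 0.3954 + 0.1842 + 0.4235 = 5.076.
⟨E⟩ = 0.1530 eV, ⟨E²⟩ = 0.04200 eV².
C_V/k_B = (⟨E²⟩ − ⟨E⟩²)/(kT)² = (0.04200 − 0.02341)/0.02856 = 0.65.

0.65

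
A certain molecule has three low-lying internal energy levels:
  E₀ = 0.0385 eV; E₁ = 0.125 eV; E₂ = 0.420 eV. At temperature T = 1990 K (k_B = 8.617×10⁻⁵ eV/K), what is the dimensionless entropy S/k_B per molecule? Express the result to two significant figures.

0.86

k_BT = 8.617×10⁻⁵ × 1990 K = 0.1715 eV.
Eᵢ/kT = 0.2245, 0.7289, 2.449.
Z = Σ e^(−Eᵢ/kT) = e^(−0.2245) + e^(−0.7289) + e^(−2.449) = 0.7989 + 0.4824 + 0.08638 = 1.368.
⟨E⟩ = Σ EᵢPᵢ = 0.09308 eV.
S/k_B = ln Z + ⟨E⟩/kT = ln(1.368) + 0.09308/0.1715 = 0.3133 + 0.5427 = 0.86.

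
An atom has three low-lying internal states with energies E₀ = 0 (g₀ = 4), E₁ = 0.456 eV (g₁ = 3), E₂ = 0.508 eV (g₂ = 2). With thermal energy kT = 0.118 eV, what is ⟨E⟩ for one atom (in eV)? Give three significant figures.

0.0104 eV

Eᵢ/kT = 0, 3.8644, 4.3051.
Z = Σ gᵢe^(−Eᵢ/kT) = 4·e^(−0) + 3·e^(−3.8644) + 2·e^(−4.3051) = 4.0000 + 0.062927 + 0.026999 = 4.0899.
⟨E⟩ = Σ Eᵢ gᵢe^(−Eᵢ/kT) / Z = (0·4.0000 + 0.456·0.062927 + 0.508·0.026999) / 4.0899 = 0.0104 eV.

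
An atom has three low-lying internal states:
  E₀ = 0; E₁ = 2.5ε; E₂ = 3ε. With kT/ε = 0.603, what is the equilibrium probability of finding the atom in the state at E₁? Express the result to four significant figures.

Eᵢ/kT = 0, 4.14594, 4.97512.
Z = Σ e^(−Eᵢ/kT) = e^(−0) + e^(−4.14594) + e^(−4.97512) = 1.00000 + 0.0158286 + 0.00690769 = 1.02274.
P₁ = e^(−E₁/kT) / Z = 0.0158286/1.02274 = 0.01548.

0.01548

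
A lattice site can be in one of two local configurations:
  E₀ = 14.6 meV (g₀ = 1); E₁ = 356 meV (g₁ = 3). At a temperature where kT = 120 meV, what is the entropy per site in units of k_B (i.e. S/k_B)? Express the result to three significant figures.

0.583

Eᵢ/kT = 0.12167, 2.9667.
Z = Σ gᵢe^(−Eᵢ/kT) = 1·e^(−0.12167) + 3·e^(−2.9667) = 0.88544 + 0.15442 = 1.0399.
⟨E⟩ = Σ EᵢPᵢ = 65.296 meV.
S/k_B = ln Z + ⟨E⟩/kT = ln(1.0399) + 65.296/120 = 0.039125 + 0.54413 = 0.583.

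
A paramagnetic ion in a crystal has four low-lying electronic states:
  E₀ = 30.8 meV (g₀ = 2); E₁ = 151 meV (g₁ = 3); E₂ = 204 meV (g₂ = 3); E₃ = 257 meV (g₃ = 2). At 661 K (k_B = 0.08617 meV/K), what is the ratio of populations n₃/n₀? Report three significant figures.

0.0188

k_BT = 0.08617 × 661 K = 56.958 meV.
n₃/n₀ = (g₃/g₀) exp[−(E₃−E₀)/kT] = (2/2) × exp(−(226.2 meV)/(56.958 meV)) = (2/2) × exp(-3.9713) = 0.0188.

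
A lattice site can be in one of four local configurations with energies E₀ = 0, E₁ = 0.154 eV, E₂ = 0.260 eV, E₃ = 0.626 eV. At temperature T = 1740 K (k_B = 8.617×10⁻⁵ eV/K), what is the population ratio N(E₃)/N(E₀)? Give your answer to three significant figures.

0.0154

k_BT = 8.617×10⁻⁵ × 1740 K = 0.14994 eV.
n₃/n₀ = exp[−(E₃−E₀)/kT] = exp(−(0.626 eV)/(0.14994 eV)) = exp(-4.1750) = 0.0154.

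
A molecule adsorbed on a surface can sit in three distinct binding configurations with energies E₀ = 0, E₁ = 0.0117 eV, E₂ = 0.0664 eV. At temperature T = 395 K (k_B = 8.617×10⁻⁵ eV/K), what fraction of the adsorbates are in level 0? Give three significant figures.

k_BT = 8.617×10⁻⁵ × 395 K = 0.034037 eV.
Eᵢ/kT = 0, 0.34374, 1.9508.
Z = Σ e^(−Eᵢ/kT) = e^(−0) + e^(−0.34374) + e^(−1.9508) = 1.0000 + 0.70911 + 0.14216 = 1.8513.
P₀ = e^(−E₀/kT) / Z = 1.0000/1.8513 = 0.540.

0.540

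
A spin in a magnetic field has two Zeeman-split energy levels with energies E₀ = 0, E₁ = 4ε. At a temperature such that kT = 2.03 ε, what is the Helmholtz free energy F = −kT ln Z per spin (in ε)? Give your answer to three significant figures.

-0.265 ε

Eᵢ/kT = 0, 1.9704.
Z = Σ e^(−Eᵢ/kT) = e^(−0) + e^(−1.9704) = 1.0000 + 0.13940 = 1.1394.
F = −kT ln Z = −2.03 × ln(1.1394) = −2.03 × 0.13050 = -0.265 ε.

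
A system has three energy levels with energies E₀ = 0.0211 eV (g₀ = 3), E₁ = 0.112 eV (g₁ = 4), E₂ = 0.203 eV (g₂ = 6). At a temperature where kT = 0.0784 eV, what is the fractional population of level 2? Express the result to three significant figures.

Eᵢ/kT = 0.26913, 1.4286, 2.5893.
Z = Σ gᵢe^(−Eᵢ/kT) = 3·e^(−0.26913) + 4·e^(−1.4286) + 6·e^(−2.5893) = 2.2921 + 0.95858 + 0.45044 = 3.7011.
P₂ = g₂ e^(−E₂/kT) / Z = 0.45044/3.7011 = 0.122.

0.122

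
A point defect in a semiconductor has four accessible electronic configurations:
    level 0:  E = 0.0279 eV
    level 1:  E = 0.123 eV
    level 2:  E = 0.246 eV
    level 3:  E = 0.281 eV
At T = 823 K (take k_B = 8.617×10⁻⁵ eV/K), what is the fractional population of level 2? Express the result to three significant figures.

k_BT = 8.617×10⁻⁵ × 823 K = 0.070918 eV.
Eᵢ/kT = 0.39341, 1.7344, 3.4688, 3.9623.
Z = Σ e^(−Eᵢ/kT) = e^(−0.39341) + e^(−1.7344) + e^(−3.4688) + e^(−3.9623) = 0.67475 + 0.17651 + 0.031154 + 0.019019 = 0.90143.
P₂ = e^(−E₂/kT) / Z = 0.031154/0.90143 = 0.0346.

0.0346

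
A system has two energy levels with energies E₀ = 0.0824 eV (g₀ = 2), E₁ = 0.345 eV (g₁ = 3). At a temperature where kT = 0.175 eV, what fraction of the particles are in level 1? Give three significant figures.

Eᵢ/kT = 0.47086, 1.9714.
Z = Σ gᵢe^(−Eᵢ/kT) = 2·e^(−0.47086) + 3·e^(−1.9714) = 1.2489 + 0.41779 = 1.6667.
P₁ = g₁ e^(−E₁/kT) / Z = 0.41779/1.6667 = 0.251.

0.251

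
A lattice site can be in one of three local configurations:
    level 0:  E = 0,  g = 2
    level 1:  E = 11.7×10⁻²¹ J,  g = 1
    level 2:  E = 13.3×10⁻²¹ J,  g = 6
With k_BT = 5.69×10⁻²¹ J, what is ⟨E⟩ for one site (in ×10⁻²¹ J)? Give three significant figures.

Eᵢ/kT = 0, 2.0562, 2.3374.
Z = Σ gᵢe^(−Eᵢ/kT) = 2·e^(−0) + 1·e^(−2.0562) + 6·e^(−2.3374) = 2.0000 + 0.12794 + 0.57947 = 2.7074.
⟨E⟩ = Σ Eᵢ gᵢe^(−Eᵢ/kT) / Z = (0·2.0000 + 11.7·0.12794 + 13.3·0.57947) / 2.7074 = 3.40 ×10⁻²¹ J.

3.40 ×10⁻²¹ J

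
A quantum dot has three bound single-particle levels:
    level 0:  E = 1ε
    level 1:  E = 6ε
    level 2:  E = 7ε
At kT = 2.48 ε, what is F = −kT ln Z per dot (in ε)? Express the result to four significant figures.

Eᵢ/kT = 0.403226, 2.41935, 2.82258.
Z = Σ e^(−Eᵢ/kT) = e^(−0.403226) + e^(−2.41935) + e^(−2.82258) = 0.668161 + 0.0889794 + 0.0594524 = 0.816593.
F = −kT ln Z = −2.48 × ln(0.816593) = −2.48 × -0.202614 = 0.5025 ε.

0.5025 ε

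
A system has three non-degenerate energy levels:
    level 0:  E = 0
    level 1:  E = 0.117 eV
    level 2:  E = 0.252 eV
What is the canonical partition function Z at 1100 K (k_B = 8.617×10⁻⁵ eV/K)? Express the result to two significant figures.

Z = 1.4

k_BT = 8.617×10⁻⁵ × 1100 K = 0.09479 eV.
Eᵢ/kT = 0, 1.234, 2.659.
Z = Σ e^(−Eᵢ/kT) = e^(−0) + e^(−1.234) + e^(−2.659) = 1.000 + 0.2911 + 0.07002 = 1.361.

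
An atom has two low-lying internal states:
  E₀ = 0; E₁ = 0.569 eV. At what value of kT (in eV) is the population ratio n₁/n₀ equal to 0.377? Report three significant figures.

n₁/n₀ = exp[−(E₁−E₀)/kT] = 0.377.
⇒ (E₁−E₀)/kT = ln(1/0.377) = ln(2.6525) = 0.97550.
kT = 0.569 eV / 0.97550 = 0.583 eV.

0.583 eV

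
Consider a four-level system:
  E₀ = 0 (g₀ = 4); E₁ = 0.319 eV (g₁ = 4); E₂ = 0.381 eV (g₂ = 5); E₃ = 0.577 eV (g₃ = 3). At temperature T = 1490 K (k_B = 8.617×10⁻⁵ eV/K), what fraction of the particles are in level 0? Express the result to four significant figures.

k_BT = 8.617×10⁻⁵ × 1490 K = 0.128393 eV.
Eᵢ/kT = 0, 2.48456, 2.96745, 4.49401.
Z = Σ gᵢe^(−Eᵢ/kT) = 4·e^(−0) + 4·e^(−2.48456) + 5·e^(−2.96745) + 3·e^(−4.49401) = 4.00000 + 0.333449 + 0.257172 + 0.0335272 = 4.62415.
P₀ = g₀ e^(−E₀/kT) / Z = 4.00000/4.62415 = 0.8650.

0.8650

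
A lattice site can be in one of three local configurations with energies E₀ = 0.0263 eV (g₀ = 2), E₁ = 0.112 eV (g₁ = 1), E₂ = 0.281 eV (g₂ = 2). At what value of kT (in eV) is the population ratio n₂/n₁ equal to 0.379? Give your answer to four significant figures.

n₂/n₁ = (g₂/g₁) exp[−(E₂−E₁)/kT] = 0.379.
⇒ (E₂−E₁)/kT = ln((2/1)/0.379) = ln(5.27704) = 1.66337.
kT = 0.169 eV / 1.66337 = 0.1016 eV.

0.1016 eV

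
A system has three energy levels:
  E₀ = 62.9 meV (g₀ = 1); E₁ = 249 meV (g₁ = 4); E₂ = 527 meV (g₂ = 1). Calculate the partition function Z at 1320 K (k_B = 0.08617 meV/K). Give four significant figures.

Z = 1.033

k_BT = 0.08617 × 1320 K = 113.744 meV.
Eᵢ/kT = 0.552996, 2.18913, 4.63321.
Z = Σ gᵢe^(−Eᵢ/kT) = 1·e^(−0.552996) + 4·e^(−2.18913) + 1·e^(−4.63321) = 0.575224 + 0.448057 + 0.00972350 = 1.03300.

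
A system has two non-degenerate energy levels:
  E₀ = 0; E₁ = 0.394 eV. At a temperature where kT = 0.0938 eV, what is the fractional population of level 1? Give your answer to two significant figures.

0.015

Eᵢ/kT = 0, 4.200.
Z = Σ e^(−Eᵢ/kT) = e^(−0) + e^(−4.200) = 1.000 + 0.01500 = 1.015.
P₁ = e^(−E₁/kT) / Z = 0.01500/1.015 = 0.015.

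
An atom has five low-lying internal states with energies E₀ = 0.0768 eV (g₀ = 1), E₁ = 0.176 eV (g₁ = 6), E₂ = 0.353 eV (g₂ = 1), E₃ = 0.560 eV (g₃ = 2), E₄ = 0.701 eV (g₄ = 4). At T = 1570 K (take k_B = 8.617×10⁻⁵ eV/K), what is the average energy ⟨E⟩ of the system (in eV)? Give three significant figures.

0.168 eV

k_BT = 8.617×10⁻⁵ × 1570 K = 0.13529 eV.
Eᵢ/kT = 0.56767, 1.3009, 2.6092, 4.1393, 5.1815.
Z = Σ gᵢe^(−Eᵢ/kT) = 1·e^(−0.56767) + 6·e^(−1.3009) + 1·e^(−2.6092) + 2·e^(−4.1393) + 4·e^(−5.1815) = 0.56684 + 1.6337 + 0.073593 + 0.031868 + 0.022478 = 2.3285.
⟨E⟩ = Σ Eᵢ gᵢe^(−Eᵢ/kT) / Z = (0.0768·0.56684 + 0.176·1.6337 + 0.353·0.073593 + 0.560·0.031868 + 0.701·0.022478) / 2.3285 = 0.168 eV.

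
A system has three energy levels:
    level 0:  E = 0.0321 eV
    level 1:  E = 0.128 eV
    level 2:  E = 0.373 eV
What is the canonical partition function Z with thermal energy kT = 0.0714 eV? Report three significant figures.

Eᵢ/kT = 0.44958, 1.7927, 5.2241.
Z = Σ e^(−Eᵢ/kT) = e^(−0.44958) + e^(−1.7927) + e^(−5.2241) = 0.63790 + 0.16651 + 0.0053852 = 0.80980.

Z = 0.810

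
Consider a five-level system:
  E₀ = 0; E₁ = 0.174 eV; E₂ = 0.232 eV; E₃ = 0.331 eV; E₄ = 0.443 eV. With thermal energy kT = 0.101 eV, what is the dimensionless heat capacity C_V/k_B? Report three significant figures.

Eᵢ/kT = 0, 1.7228, 2.2970, 3.2772, 4.3861.
Z = Σ e^(−Eᵢ/kT) = e^(−0) + e^(−1.7228) + e^(−2.2970) + e^(−3.2772) + e^(−4.3861) = 1.0000 + 0.17857 + 0.10056 + 0.037734 + 0.012449 = 1.3293.
⟨E⟩ = 0.054469 eV, ⟨E²⟩ = 0.013087 eV².
C_V/k_B = (⟨E²⟩ − ⟨E⟩²)/(kT)² = (0.013087 − 0.0029669)/0.010201 = 0.992.

0.992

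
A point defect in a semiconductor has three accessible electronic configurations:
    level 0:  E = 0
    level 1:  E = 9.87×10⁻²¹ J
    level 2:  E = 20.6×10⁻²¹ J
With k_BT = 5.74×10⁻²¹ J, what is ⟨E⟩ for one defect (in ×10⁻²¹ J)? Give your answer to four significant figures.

Eᵢ/kT = 0, 1.71951, 3.58885.
Z = Σ e^(−Eᵢ/kT) = e^(−0) + e^(−1.71951) + e^(−3.58885) = 1.00000 + 0.179154 + 0.0276301 = 1.20678.
⟨E⟩ = Σ Eᵢ e^(−Eᵢ/kT) / Z = (0·1.00000 + 9.87·0.179154 + 20.6·0.0276301) / 1.20678 = 1.937 ×10⁻²¹ J.

1.937 ×10⁻²¹ J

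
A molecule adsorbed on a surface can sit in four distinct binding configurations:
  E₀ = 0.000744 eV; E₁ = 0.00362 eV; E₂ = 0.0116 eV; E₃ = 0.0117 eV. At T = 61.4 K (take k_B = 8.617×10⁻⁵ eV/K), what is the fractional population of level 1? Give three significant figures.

0.316

k_BT = 8.617×10⁻⁵ × 61.4 K = 0.0052908 eV.
Eᵢ/kT = 0.14062, 0.68421, 2.1925, 2.2114.
Z = Σ e^(−Eᵢ/kT) = e^(−0.14062) + e^(−0.68421) + e^(−2.1925) + e^(−2.2114) = 0.86882 + 0.50449 + 0.11164 + 0.10955 = 1.5945.
P₁ = e^(−E₁/kT) / Z = 0.50449/1.5945 = 0.316.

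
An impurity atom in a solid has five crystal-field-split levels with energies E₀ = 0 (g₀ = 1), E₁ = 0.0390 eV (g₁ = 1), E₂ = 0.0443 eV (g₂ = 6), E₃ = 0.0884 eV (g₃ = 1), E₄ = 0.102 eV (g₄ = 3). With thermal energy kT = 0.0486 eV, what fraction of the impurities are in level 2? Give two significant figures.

Eᵢ/kT = 0, 0.8025, 0.9115, 1.819, 2.099.
Z = Σ gᵢe^(−Eᵢ/kT) = 1·e^(−0) + 1·e^(−0.8025) + 6·e^(−0.9115) + 1·e^(−1.819) + 3·e^(−2.099) = 1.000 + 0.4482 + 2.412 + 0.1622 + 0.3677 = 4.390.
P₂ = g₂ e^(−E₂/kT) / Z = 2.412/4.390 = 0.55.

0.55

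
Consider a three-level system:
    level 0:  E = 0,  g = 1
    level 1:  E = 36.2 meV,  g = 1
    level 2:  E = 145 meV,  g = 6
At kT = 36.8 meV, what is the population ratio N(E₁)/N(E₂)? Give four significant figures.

3.205

n₁/n₂ = (g₁/g₂) exp[−(E₁−E₂)/kT] = (1/6) × exp(−(-108.8 meV)/(36.8 meV)) = (1/6) × exp(2.95652) = 3.205.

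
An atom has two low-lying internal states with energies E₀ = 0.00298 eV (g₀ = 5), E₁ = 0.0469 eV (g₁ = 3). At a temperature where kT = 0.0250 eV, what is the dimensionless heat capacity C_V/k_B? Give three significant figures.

Eᵢ/kT = 0.11920, 1.8760.
Z = Σ gᵢe^(−Eᵢ/kT) = 5·e^(−0.11920) + 3·e^(−1.8760) = 4.4382 + 0.45961 = 4.8978.
⟨E⟩ = 0.0071015 eV, ⟨E²⟩ = 0.00021446 eV².
C_V/k_B = (⟨E²⟩ − ⟨E⟩²)/(kT)² = (0.00021446 − 0.000050431)/0.00062500 = 0.262.

0.262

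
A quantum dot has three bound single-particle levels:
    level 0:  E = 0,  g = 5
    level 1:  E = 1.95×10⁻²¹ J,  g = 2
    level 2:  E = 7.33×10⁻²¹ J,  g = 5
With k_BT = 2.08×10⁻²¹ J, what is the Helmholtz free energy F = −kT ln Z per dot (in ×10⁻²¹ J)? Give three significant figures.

-3.70 ×10⁻²¹ J

Eᵢ/kT = 0, 0.93750, 3.5240.
Z = Σ gᵢe^(−Eᵢ/kT) = 5·e^(−0) + 2·e^(−0.93750) + 5·e^(−3.5240) = 5.0000 + 0.78321 + 0.14741 = 5.9306.
F = −kT ln Z = −2.08 × ln(5.9306) = −2.08 × 1.7801 = -3.70 ×10⁻²¹ J.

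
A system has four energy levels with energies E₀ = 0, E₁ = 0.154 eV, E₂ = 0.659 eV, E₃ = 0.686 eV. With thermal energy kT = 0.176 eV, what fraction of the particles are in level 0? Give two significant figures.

0.68

Eᵢ/kT = 0, 0.8750, 3.744, 3.898.
Z = Σ e^(−Eᵢ/kT) = e^(−0) + e^(−0.8750) + e^(−3.744) + e^(−3.898) = 1.000 + 0.4169 + 0.02366 + 0.02028 = 1.461.
P₀ = e^(−E₀/kT) / Z = 1.000/1.461 = 0.68.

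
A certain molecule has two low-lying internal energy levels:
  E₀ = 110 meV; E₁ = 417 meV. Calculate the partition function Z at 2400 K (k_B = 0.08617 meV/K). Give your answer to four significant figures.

k_BT = 0.08617 × 2400 K = 206.808 meV.
Eᵢ/kT = 0.531894, 2.01636.
Z = Σ e^(−Eᵢ/kT) = e^(−0.531894) + e^(−2.01636) = 0.587491 + 0.133139 = 0.720630.

Z = 0.7206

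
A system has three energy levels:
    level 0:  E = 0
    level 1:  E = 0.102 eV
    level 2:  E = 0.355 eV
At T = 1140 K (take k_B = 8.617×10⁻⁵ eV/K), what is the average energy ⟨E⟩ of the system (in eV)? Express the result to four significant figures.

k_BT = 8.617×10⁻⁵ × 1140 K = 0.0982338 eV.
Eᵢ/kT = 0, 1.03834, 3.61383.
Z = Σ e^(−Eᵢ/kT) = e^(−0) + e^(−1.03834) + e^(−3.61383) = 1.00000 + 0.354042 + 0.0269484 = 1.38099.
⟨E⟩ = Σ Eᵢ e^(−Eᵢ/kT) / Z = (0·1.00000 + 0.102·0.354042 + 0.355·0.0269484) / 1.38099 = 0.03308 eV.

0.03308 eV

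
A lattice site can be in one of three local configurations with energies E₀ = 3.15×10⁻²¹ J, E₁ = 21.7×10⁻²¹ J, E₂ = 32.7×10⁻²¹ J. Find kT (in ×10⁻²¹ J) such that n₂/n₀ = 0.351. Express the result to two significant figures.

28 ×10⁻²¹ J

n₂/n₀ = exp[−(E₂−E₀)/kT] = 0.351.
⇒ (E₂−E₀)/kT = ln(1/0.351) = ln(2.849) = 1.047.
kT = 29.55 ×10⁻²¹ J / 1.047 = 28 ×10⁻²¹ J.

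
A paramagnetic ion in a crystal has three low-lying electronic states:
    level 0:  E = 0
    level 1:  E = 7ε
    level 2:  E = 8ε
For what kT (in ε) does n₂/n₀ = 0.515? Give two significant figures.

12 ε

n₂/n₀ = exp[−(E₂−E₀)/kT] = 0.515.
⇒ (E₂−E₀)/kT = ln(1/0.515) = ln(1.942) = 0.6637.
kT = 8ε / 0.6637 = 12 ε.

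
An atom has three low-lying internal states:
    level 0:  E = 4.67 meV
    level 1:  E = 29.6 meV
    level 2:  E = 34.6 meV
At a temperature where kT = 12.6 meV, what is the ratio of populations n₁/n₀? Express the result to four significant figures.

n₁/n₀ = exp[−(E₁−E₀)/kT] = exp(−(24.93 meV)/(12.6 meV)) = exp(-1.97857) = 0.1383.

0.1383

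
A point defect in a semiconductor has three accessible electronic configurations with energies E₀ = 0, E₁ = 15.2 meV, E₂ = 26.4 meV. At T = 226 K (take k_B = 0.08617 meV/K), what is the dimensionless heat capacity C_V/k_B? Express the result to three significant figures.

k_BT = 0.08617 × 226 K = 19.474 meV.
Eᵢ/kT = 0, 0.78053, 1.3557.
Z = Σ e^(−Eᵢ/kT) = e^(−0) + e^(−0.78053) + e^(−1.3557) = 1.0000 + 0.45816 + 0.25777 = 1.7159.
⟨E⟩ = 8.0245 meV, ⟨E²⟩ = 166.39 meV².
C_V/k_B = (⟨E²⟩ − ⟨E⟩²)/(kT)² = (166.39 − 64.393)/379.24 = 0.269.

0.269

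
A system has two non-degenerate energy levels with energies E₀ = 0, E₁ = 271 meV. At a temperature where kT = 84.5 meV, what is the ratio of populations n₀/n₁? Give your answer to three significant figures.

n₀/n₁ = exp[−(E₀−E₁)/kT] = exp(−(-271 meV)/(84.5 meV)) = exp(3.2071) = 24.7.

24.7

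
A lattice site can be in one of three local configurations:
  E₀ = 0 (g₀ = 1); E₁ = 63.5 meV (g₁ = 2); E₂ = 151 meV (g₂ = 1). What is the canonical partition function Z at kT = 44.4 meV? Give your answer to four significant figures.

Z = 1.512

Eᵢ/kT = 0, 1.43018, 3.40090.
Z = Σ gᵢe^(−Eᵢ/kT) = 1·e^(−0) + 2·e^(−1.43018) + 1·e^(−3.40090) = 1.00000 + 0.478532 + 0.0333432 = 1.51188.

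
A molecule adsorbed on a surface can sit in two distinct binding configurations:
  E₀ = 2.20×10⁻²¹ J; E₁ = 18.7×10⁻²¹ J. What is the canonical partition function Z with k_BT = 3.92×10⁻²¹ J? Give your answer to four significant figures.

Eᵢ/kT = 0.561224, 4.77041.
Z = Σ e^(−Eᵢ/kT) = e^(−0.561224) + e^(−4.77041) = 0.570510 + 0.00847690 = 0.578987.

Z = 0.5790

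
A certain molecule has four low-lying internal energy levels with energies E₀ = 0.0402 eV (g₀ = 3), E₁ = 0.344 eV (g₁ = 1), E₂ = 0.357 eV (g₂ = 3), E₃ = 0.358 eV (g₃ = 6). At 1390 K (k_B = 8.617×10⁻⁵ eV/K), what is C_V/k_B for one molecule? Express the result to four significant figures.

1.081

k_BT = 8.617×10⁻⁵ × 1390 K = 0.119776 eV.
Eᵢ/kT = 0.335627, 2.87203, 2.98056, 2.98891.
Z = Σ gᵢe^(−Eᵢ/kT) = 3·e^(−0.335627) + 1·e^(−2.87203) + 3·e^(−2.98056) + 6·e^(−2.98891) = 2.14467 + 0.0565839 + 0.152293 + 0.302054 = 2.65560.
⟨E⟩ = 0.100988 eV, ⟨E²⟩ = 0.0257131 eV².
C_V/k_B = (⟨E²⟩ − ⟨E⟩²)/(kT)² = (0.0257131 − 0.0101986)/0.0143463 = 1.081.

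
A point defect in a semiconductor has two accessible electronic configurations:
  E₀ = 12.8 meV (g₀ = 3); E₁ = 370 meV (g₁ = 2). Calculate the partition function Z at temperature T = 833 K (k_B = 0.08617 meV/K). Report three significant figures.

Z = 2.52

k_BT = 0.08617 × 833 K = 71.780 meV.
Eᵢ/kT = 0.17832, 5.1546.
Z = Σ gᵢe^(−Eᵢ/kT) = 3·e^(−0.17832) + 2·e^(−5.1546) = 2.5100 + 0.011546 = 2.5215.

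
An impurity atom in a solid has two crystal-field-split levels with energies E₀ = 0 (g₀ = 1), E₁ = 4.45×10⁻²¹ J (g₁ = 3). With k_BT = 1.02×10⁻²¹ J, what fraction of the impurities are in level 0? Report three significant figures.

0.963

Eᵢ/kT = 0, 4.3627.
Z = Σ gᵢe^(−Eᵢ/kT) = 1·e^(−0) + 3·e^(−4.3627) = 1.0000 + 0.038232 = 1.0382.
P₀ = g₀ e^(−E₀/kT) / Z = 1.0000/1.0382 = 0.963.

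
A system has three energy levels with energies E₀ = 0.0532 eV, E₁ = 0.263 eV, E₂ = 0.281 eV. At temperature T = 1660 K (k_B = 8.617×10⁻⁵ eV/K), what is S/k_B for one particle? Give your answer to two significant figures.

k_BT = 8.617×10⁻⁵ × 1660 K = 0.1430 eV.
Eᵢ/kT = 0.3720, 1.839, 1.965.
Z = Σ e^(−Eᵢ/kT) = e^(−0.3720) + e^(−1.839) + e^(−1.965) = 0.6894 + 0.1590 + 0.1402 = 0.9886.
⟨E⟩ = Σ EᵢPᵢ = 0.1192 eV.
S/k_B = ln Z + ⟨E⟩/kT = ln(0.9886) + 0.1192/0.1430 = -0.01147 + 0.8336 = 0.82.

0.82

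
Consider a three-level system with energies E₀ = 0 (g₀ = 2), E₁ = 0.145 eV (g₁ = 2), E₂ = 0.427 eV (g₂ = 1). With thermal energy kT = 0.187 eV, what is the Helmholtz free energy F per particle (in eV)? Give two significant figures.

Eᵢ/kT = 0, 0.7754, 2.283.
Z = Σ gᵢe^(−Eᵢ/kT) = 2·e^(−0) + 2·e^(−0.7754) + 1·e^(−2.283) = 2.000 + 0.9210 + 0.1020 = 3.023.
F = −kT ln Z = −0.187 × ln(3.023) = −0.187 × 1.106 = -0.21 eV.

-0.21 eV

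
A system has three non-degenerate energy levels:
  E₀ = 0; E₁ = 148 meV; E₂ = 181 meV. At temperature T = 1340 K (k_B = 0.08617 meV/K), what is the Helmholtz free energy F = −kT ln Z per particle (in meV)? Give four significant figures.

-45.74 meV

k_BT = 0.08617 × 1340 K = 115.468 meV.
Eᵢ/kT = 0, 1.28174, 1.56753.
Z = Σ e^(−Eᵢ/kT) = e^(−0) + e^(−1.28174) + e^(−1.56753) = 1.00000 + 0.277554 + 0.208560 = 1.48611.
F = −kT ln Z = −115.468 × ln(1.48611) = −115.468 × 0.396162 = -45.74 meV.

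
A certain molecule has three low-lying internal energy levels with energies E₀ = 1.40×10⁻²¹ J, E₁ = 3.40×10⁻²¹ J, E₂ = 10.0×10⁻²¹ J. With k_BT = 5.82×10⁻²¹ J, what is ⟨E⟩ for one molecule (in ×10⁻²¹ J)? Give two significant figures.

Eᵢ/kT = 0.2405, 0.5842, 1.718.
Z = Σ e^(−Eᵢ/kT) = e^(−0.2405) + e^(−0.5842) + e^(−1.718) = 0.7862 + 0.5576 + 0.1794 = 1.523.
⟨E⟩ = Σ Eᵢ e^(−Eᵢ/kT) / Z = (1.40·0.7862 + 3.40·0.5576 + 10.0·0.1794) / 1.523 = 3.1 ×10⁻²¹ J.

3.1 ×10⁻²¹ J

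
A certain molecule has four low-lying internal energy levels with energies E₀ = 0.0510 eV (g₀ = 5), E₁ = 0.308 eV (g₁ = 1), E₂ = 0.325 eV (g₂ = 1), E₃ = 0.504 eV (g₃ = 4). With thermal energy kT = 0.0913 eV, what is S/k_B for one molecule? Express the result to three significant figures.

1.73

Eᵢ/kT = 0.55860, 3.3735, 3.5597, 5.5203.
Z = Σ gᵢe^(−Eᵢ/kT) = 5·e^(−0.55860) + 1·e^(−3.3735) + 1·e^(−3.5597) + 4·e^(−5.5203) = 2.8600 + 0.034269 + 0.028447 + 0.016019 = 2.9387.
⟨E⟩ = Σ EᵢPᵢ = 0.059119 eV.
S/k_B = ln Z + ⟨E⟩/kT = ln(2.9387) + 0.059119/0.0913 = 1.0780 + 0.64752 = 1.73.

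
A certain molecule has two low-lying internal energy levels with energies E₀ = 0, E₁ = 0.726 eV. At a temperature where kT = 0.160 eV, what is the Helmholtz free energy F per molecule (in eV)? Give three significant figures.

-0.00170 eV

Eᵢ/kT = 0, 4.5375.
Z = Σ e^(−Eᵢ/kT) = e^(−0) + e^(−4.5375) = 1.0000 + 0.010700 = 1.0107.
F = −kT ln Z = −0.160 × ln(1.0107) = −0.160 × 0.010643 = -0.00170 eV.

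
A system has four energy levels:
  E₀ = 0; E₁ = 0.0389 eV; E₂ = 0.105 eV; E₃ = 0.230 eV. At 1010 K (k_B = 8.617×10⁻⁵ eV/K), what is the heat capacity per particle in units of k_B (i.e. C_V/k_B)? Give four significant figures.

k_BT = 8.617×10⁻⁵ × 1010 K = 0.0870317 eV.
Eᵢ/kT = 0, 0.446964, 1.20646, 2.64272.
Z = Σ e^(−Eᵢ/kT) = e^(−0) + e^(−0.446964) + e^(−1.20646) + e^(−2.64272) = 1.00000 + 0.639567 + 0.299255 + 0.0711674 = 2.00999.
⟨E⟩ = 0.0361541 eV, ⟨E²⟩ = 0.00399596 eV².
C_V/k_B = (⟨E²⟩ − ⟨E⟩²)/(kT)² = (0.00399596 − 0.00130712)/0.00757452 = 0.3550.

0.3550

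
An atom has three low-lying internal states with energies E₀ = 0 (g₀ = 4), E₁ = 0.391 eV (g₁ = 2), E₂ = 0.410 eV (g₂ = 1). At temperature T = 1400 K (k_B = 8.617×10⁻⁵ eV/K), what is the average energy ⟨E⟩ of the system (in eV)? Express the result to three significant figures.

0.0108 eV

k_BT = 8.617×10⁻⁵ × 1400 K = 0.12064 eV.
Eᵢ/kT = 0, 3.2410, 3.3985.
Z = Σ gᵢe^(−Eᵢ/kT) = 4·e^(−0) + 2·e^(−3.2410) + 1·e^(−3.3985) = 4.0000 + 0.078250 + 0.033423 = 4.1117.
⟨E⟩ = Σ Eᵢ gᵢe^(−Eᵢ/kT) / Z = (0·4.0000 + 0.391·0.078250 + 0.410·0.033423) / 4.1117 = 0.0108 eV.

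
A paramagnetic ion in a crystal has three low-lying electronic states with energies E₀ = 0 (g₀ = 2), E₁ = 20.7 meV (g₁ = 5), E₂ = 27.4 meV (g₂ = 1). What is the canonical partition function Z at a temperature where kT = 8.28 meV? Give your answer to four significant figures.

Z = 2.447

Eᵢ/kT = 0, 2.50000, 3.30918.
Z = Σ gᵢe^(−Eᵢ/kT) = 2·e^(−0) + 5·e^(−2.50000) + 1·e^(−3.30918) = 2.00000 + 0.410425 + 0.0365461 = 2.44697.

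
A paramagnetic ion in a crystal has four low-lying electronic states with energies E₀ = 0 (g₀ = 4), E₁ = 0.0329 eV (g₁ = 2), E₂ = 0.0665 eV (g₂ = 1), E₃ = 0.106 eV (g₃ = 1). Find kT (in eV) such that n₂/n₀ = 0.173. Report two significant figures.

n₂/n₀ = (g₂/g₀) exp[−(E₂−E₀)/kT] = 0.173.
⇒ (E₂−E₀)/kT = ln((1/4)/0.173) = ln(1.445) = 0.3681.
kT = 0.0665 eV / 0.3681 = 0.18 eV.

0.18 eV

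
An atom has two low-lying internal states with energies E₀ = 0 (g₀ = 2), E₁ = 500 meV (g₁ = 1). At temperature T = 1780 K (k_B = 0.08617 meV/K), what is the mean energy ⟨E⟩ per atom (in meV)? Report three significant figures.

k_BT = 0.08617 × 1780 K = 153.38 meV.
Eᵢ/kT = 0, 3.2599.
Z = Σ gᵢe^(−Eᵢ/kT) = 2·e^(−0) + 1·e^(−3.2599) = 2.0000 + 0.038392 = 2.0384.
⟨E⟩ = Σ Eᵢ gᵢe^(−Eᵢ/kT) / Z = (0·2.0000 + 500·0.038392) / 2.0384 = 9.42 meV.

9.42 meV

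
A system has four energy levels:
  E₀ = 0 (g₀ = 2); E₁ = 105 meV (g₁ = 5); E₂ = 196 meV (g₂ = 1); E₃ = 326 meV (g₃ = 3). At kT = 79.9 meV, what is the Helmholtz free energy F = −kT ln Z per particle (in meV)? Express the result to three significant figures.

-99.6 meV

Eᵢ/kT = 0, 1.3141, 2.4531, 4.0801.
Z = Σ gᵢe^(−Eᵢ/kT) = 2·e^(−0) + 5·e^(−1.3141) + 1·e^(−2.4531) + 3·e^(−4.0801) = 2.0000 + 1.3436 + 0.086026 + 0.050717 = 3.4803.
F = −kT ln Z = −79.9 × ln(3.4803) = −79.9 × 1.2471 = -99.6 meV.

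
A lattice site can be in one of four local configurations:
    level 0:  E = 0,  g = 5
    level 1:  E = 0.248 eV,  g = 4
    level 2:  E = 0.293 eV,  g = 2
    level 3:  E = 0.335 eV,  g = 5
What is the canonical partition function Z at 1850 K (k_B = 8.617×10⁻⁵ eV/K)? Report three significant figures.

k_BT = 8.617×10⁻⁵ × 1850 K = 0.15941 eV.
Eᵢ/kT = 0, 1.5557, 1.8380, 2.1015.
Z = Σ gᵢe^(−Eᵢ/kT) = 5·e^(−0) + 4·e^(−1.5557) + 2·e^(−1.8380) + 5·e^(−2.1015) = 5.0000 + 0.84417 + 0.31827 + 0.61136 = 6.7738.

Z = 6.77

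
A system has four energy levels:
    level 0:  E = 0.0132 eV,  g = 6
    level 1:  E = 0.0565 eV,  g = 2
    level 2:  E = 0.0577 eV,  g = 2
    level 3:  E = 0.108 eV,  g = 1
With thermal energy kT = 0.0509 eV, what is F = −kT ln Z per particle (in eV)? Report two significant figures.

-0.092 eV

Eᵢ/kT = 0.2593, 1.110, 1.134, 2.122.
Z = Σ gᵢe^(−Eᵢ/kT) = 6·e^(−0.2593) + 2·e^(−1.110) + 2·e^(−1.134) + 1·e^(−2.122) = 4.630 + 0.6591 + 0.6435 + 0.1198 = 6.052.
F = −kT ln Z = −0.0509 × ln(6.052) = −0.0509 × 1.800 = -0.092 eV.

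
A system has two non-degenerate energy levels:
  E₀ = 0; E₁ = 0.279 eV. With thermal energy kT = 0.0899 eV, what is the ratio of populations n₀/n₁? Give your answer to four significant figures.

22.27

n₀/n₁ = exp[−(E₀−E₁)/kT] = exp(−(-0.279 eV)/(0.0899 eV)) = exp(3.10345) = 22.27.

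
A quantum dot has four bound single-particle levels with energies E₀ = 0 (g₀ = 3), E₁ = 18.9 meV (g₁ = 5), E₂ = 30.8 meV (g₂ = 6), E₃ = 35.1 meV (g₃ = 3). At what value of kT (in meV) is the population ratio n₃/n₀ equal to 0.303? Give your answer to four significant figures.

29.40 meV

n₃/n₀ = (g₃/g₀) exp[−(E₃−E₀)/kT] = 0.303.
⇒ (E₃−E₀)/kT = ln((3/3)/0.303) = ln(3.30033) = 1.19402.
kT = 35.1 meV / 1.19402 = 29.40 meV.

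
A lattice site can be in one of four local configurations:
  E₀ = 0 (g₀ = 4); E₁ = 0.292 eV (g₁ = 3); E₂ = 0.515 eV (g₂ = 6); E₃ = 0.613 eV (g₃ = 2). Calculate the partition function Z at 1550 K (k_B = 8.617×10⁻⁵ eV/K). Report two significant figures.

k_BT = 8.617×10⁻⁵ × 1550 K = 0.1336 eV.
Eᵢ/kT = 0, 2.186, 3.855, 4.588.
Z = Σ gᵢe^(−Eᵢ/kT) = 4·e^(−0) + 3·e^(−2.186) + 6·e^(−3.855) + 2·e^(−4.588) = 4.000 + 0.3371 + 0.1270 + 0.02035 = 4.484.

Z = 4.5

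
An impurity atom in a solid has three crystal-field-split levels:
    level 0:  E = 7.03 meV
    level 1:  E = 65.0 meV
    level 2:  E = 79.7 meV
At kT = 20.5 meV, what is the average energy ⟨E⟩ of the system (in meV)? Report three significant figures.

Eᵢ/kT = 0.34293, 3.1707, 3.8878.
Z = Σ e^(−Eᵢ/kT) = e^(−0.34293) + e^(−3.1707) + e^(−3.8878) = 0.70969 + 0.041974 + 0.020490 = 0.77215.
⟨E⟩ = Σ Eᵢ e^(−Eᵢ/kT) / Z = (7.03·0.70969 + 65.0·0.041974 + 79.7·0.020490) / 0.77215 = 12.1 meV.

12.1 meV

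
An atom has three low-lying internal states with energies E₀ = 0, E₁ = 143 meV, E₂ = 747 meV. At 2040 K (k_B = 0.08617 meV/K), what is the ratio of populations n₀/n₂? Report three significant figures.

k_BT = 0.08617 × 2040 K = 175.79 meV.
n₀/n₂ = exp[−(E₀−E₂)/kT] = exp(−(-747 meV)/(175.79 meV)) = exp(4.2494) = 70.1.

70.1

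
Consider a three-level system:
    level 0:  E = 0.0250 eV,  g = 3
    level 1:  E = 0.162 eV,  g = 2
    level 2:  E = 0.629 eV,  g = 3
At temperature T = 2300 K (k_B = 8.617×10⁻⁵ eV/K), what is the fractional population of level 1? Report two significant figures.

0.24

k_BT = 8.617×10⁻⁵ × 2300 K = 0.1982 eV.
Eᵢ/kT = 0.1261, 0.8174, 3.174.
Z = Σ gᵢe^(−Eᵢ/kT) = 3·e^(−0.1261) + 2·e^(−0.8174) + 3·e^(−3.174) = 2.645 + 0.8832 + 0.1255 = 3.654.
P₁ = g₁ e^(−E₁/kT) / Z = 0.8832/3.654 = 0.24.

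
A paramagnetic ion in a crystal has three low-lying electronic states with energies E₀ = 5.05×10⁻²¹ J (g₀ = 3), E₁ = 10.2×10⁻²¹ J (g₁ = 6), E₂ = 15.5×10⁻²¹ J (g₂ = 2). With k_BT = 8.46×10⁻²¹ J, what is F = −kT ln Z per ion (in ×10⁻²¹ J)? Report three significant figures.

-11.2 ×10⁻²¹ J

Eᵢ/kT = 0.59693, 1.2057, 1.8322.
Z = Σ gᵢe^(−Eᵢ/kT) = 3·e^(−0.59693) + 6·e^(−1.2057) + 2·e^(−1.8322) = 1.6515 + 1.7969 + 0.32012 = 3.7685.
F = −kT ln Z = −8.46 × ln(3.7685) = −8.46 × 1.3267 = -11.2 ×10⁻²¹ J.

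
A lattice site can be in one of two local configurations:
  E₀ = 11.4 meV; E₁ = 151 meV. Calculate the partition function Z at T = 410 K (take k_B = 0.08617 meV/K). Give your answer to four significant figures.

k_BT = 0.08617 × 410 K = 35.3297 meV.
Eᵢ/kT = 0.322675, 4.27402.
Z = Σ e^(−Eᵢ/kT) = e^(−0.322675) + e^(−4.27402) = 0.724209 + 0.0139257 = 0.738135.

Z = 0.7381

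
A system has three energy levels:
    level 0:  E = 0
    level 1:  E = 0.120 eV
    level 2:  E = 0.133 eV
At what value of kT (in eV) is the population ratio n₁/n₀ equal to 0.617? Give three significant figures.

0.249 eV

n₁/n₀ = exp[−(E₁−E₀)/kT] = 0.617.
⇒ (E₁−E₀)/kT = ln(1/0.617) = ln(1.6207) = 0.48286.
kT = 0.120 eV / 0.48286 = 0.249 eV.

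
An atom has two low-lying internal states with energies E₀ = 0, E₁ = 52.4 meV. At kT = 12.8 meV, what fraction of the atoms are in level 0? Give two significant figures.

0.98

Eᵢ/kT = 0, 4.094.
Z = Σ e^(−Eᵢ/kT) = e^(−0) + e^(−4.094) = 1.000 + 0.01667 = 1.017.
P₀ = e^(−E₀/kT) / Z = 1.000/1.017 = 0.98.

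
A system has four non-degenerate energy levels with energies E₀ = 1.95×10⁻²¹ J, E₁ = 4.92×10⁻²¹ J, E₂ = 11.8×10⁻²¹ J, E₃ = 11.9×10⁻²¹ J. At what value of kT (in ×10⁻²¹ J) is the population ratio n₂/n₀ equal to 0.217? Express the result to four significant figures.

6.447 ×10⁻²¹ J

n₂/n₀ = exp[−(E₂−E₀)/kT] = 0.217.
⇒ (E₂−E₀)/kT = ln(1/0.217) = ln(4.60829) = 1.52786.
kT = 9.85 ×10⁻²¹ J / 1.52786 = 6.447 ×10⁻²¹ J.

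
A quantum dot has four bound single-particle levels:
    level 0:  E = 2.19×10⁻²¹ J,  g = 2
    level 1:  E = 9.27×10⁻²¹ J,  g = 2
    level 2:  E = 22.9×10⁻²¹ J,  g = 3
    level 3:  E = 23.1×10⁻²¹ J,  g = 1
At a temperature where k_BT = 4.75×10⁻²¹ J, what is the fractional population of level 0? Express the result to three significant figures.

Eᵢ/kT = 0.46105, 1.9516, 4.8211, 4.8632.
Z = Σ gᵢe^(−Eᵢ/kT) = 2·e^(−0.46105) + 2·e^(−1.9516) + 3·e^(−4.8211) + 1·e^(−4.8632) = 1.2612 + 0.28409 + 0.024174 + 0.0077257 = 1.5772.
P₀ = g₀ e^(−E₀/kT) / Z = 1.2612/1.5772 = 0.800.

0.800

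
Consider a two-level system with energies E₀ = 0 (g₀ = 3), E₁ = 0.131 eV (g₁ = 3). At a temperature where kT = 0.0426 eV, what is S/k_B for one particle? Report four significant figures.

Eᵢ/kT = 0, 3.07512.
Z = Σ gᵢe^(−Eᵢ/kT) = 3·e^(−0) + 3·e^(−3.07512) = 3.00000 + 0.138552 = 3.13855.
⟨E⟩ = Σ EᵢPᵢ = 0.00578302 eV.
S/k_B = ln Z + ⟨E⟩/kT = ln(3.13855) + 0.00578302/0.0426 = 1.14376 + 0.135752 = 1.280.

1.280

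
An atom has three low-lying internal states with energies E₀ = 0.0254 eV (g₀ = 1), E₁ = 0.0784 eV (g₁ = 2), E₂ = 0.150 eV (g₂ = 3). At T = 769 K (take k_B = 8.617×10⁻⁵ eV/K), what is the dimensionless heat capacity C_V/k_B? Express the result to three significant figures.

0.481

k_BT = 8.617×10⁻⁵ × 769 K = 0.066265 eV.
Eᵢ/kT = 0.38331, 1.1831, 2.2636.
Z = Σ gᵢe^(−Eᵢ/kT) = 1·e^(−0.38331) + 2·e^(−1.1831) + 3·e^(−2.2636) = 0.68160 + 0.61266 + 0.31193 = 1.6062.
⟨E⟩ = 0.069814 eV, ⟨E²⟩ = 0.0069879 eV².
C_V/k_B = (⟨E²⟩ − ⟨E⟩²)/(kT)² = (0.0069879 − 0.0048740)/0.0043911 = 0.481.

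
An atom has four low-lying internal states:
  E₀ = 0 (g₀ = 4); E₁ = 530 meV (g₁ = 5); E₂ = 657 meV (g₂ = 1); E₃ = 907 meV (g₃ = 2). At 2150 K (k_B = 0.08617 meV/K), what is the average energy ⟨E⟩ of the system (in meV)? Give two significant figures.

k_BT = 0.08617 × 2150 K = 185.3 meV.
Eᵢ/kT = 0, 2.860, 3.546, 4.895.
Z = Σ gᵢe^(−Eᵢ/kT) = 4·e^(−0) + 5·e^(−2.860) + 1·e^(−3.546) + 2·e^(−4.895) = 4.000 + 0.2863 + 0.02884 + 0.01497 = 4.330.
⟨E⟩ = Σ Eᵢ gᵢe^(−Eᵢ/kT) / Z = (0·4.000 + 530·0.2863 + 657·0.02884 + 907·0.01497) / 4.330 = 43 meV.

43 meV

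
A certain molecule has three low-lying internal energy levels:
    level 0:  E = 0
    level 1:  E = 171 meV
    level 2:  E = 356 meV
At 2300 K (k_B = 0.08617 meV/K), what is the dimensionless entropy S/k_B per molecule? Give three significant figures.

0.879

k_BT = 0.08617 × 2300 K = 198.19 meV.
Eᵢ/kT = 0, 0.86281, 1.7963.
Z = Σ e^(−Eᵢ/kT) = e^(−0) + e^(−0.86281) + e^(−1.7963) = 1.0000 + 0.42197 + 0.16591 = 1.5879.
⟨E⟩ = Σ EᵢPᵢ = 82.638 meV.
S/k_B = ln Z + ⟨E⟩/kT = ln(1.5879) + 82.638/198.19 = 0.46241 + 0.41696 = 0.879.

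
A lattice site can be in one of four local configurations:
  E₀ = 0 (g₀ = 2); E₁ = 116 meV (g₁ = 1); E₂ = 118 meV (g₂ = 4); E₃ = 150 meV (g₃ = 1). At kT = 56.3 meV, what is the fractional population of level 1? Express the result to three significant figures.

Eᵢ/kT = 0, 2.0604, 2.0959, 2.6643.
Z = Σ gᵢe^(−Eᵢ/kT) = 2·e^(−0) + 1·e^(−2.0604) + 4·e^(−2.0959) + 1·e^(−2.6643) = 2.0000 + 0.12740 + 0.49184 + 0.069648 = 2.6889.
P₁ = g₁ e^(−E₁/kT) / Z = 0.12740/2.6889 = 0.0474.

0.0474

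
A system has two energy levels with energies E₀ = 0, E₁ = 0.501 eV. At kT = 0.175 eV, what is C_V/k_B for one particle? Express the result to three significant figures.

Eᵢ/kT = 0, 2.8629.
Z = Σ e^(−Eᵢ/kT) = e^(−0) + e^(−2.8629) = 1.0000 + 0.057103 = 1.0571.
⟨E⟩ = 0.027063 eV, ⟨E²⟩ = 0.013559 eV².
C_V/k_B = (⟨E²⟩ − ⟨E⟩²)/(kT)² = (0.013559 − 0.00073241)/0.030625 = 0.419.

0.419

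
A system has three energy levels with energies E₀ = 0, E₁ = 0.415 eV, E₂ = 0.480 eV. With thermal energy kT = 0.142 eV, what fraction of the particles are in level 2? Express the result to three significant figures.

Eᵢ/kT = 0, 2.9225, 3.3803.
Z = Σ e^(−Eᵢ/kT) = e^(−0) + e^(−2.9225) + e^(−3.3803) = 1.0000 + 0.053799 + 0.034037 = 1.0878.
P₂ = e^(−E₂/kT) / Z = 0.034037/1.0878 = 0.0313.

0.0313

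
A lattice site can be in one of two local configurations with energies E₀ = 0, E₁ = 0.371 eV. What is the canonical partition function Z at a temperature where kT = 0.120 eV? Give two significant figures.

Z = 1.0

Eᵢ/kT = 0, 3.092.
Z = Σ e^(−Eᵢ/kT) = e^(−0) + e^(−3.092) = 1.000 + 0.04541 = 1.045.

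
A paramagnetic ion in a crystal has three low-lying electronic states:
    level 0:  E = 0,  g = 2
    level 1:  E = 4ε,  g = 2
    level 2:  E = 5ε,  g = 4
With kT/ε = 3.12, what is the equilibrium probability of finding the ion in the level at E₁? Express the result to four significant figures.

0.1651

Eᵢ/kT = 0, 1.28205, 1.60256.
Z = Σ gᵢe^(−Eᵢ/kT) = 2·e^(−0) + 2·e^(−1.28205) + 4·e^(−1.60256) = 2.00000 + 0.554936 + 0.805521 = 3.36046.
P₁ = g₁ e^(−E₁/kT) / Z = 0.554936/3.36046 = 0.1651.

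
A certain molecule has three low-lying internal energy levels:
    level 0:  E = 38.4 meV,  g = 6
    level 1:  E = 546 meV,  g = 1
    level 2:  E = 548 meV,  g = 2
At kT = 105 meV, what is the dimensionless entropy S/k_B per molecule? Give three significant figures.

1.81

Eᵢ/kT = 0.36571, 5.2000, 5.2190.
Z = Σ gᵢe^(−Eᵢ/kT) = 6·e^(−0.36571) + 1·e^(−5.2000) + 2·e^(−5.2190) = 4.1622 + 0.0055166 + 0.010825 = 4.1785.
⟨E⟩ = Σ EᵢPᵢ = 40.391 meV.
S/k_B = ln Z + ⟨E⟩/kT = ln(4.1785) + 40.391/105 = 1.4300 + 0.38468 = 1.81.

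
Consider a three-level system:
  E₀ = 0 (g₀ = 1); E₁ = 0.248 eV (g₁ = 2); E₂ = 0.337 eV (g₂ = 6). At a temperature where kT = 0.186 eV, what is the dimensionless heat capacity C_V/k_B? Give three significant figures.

Eᵢ/kT = 0, 1.3333, 1.8118.
Z = Σ gᵢe^(−Eᵢ/kT) = 1·e^(−0) + 2·e^(−1.3333) + 6·e^(−1.8118) = 1.0000 + 0.52721 + 0.98016 = 2.5074.
⟨E⟩ = 0.18388 eV, ⟨E²⟩ = 0.057327 eV².
C_V/k_B = (⟨E²⟩ − ⟨E⟩²)/(kT)² = (0.057327 − 0.033812)/0.034596 = 0.680.

0.680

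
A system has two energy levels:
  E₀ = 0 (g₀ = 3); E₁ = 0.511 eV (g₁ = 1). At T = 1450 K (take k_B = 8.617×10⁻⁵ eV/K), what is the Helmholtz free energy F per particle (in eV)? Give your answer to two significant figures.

k_BT = 8.617×10⁻⁵ × 1450 K = 0.1249 eV.
Eᵢ/kT = 0, 4.091.
Z = Σ gᵢe^(−Eᵢ/kT) = 3·e^(−0) + 1·e^(−4.091) = 3.000 + 0.01672 = 3.017.
F = −kT ln Z = −0.1249 × ln(3.017) = −0.1249 × 1.104 = -0.14 eV.

-0.14 eV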